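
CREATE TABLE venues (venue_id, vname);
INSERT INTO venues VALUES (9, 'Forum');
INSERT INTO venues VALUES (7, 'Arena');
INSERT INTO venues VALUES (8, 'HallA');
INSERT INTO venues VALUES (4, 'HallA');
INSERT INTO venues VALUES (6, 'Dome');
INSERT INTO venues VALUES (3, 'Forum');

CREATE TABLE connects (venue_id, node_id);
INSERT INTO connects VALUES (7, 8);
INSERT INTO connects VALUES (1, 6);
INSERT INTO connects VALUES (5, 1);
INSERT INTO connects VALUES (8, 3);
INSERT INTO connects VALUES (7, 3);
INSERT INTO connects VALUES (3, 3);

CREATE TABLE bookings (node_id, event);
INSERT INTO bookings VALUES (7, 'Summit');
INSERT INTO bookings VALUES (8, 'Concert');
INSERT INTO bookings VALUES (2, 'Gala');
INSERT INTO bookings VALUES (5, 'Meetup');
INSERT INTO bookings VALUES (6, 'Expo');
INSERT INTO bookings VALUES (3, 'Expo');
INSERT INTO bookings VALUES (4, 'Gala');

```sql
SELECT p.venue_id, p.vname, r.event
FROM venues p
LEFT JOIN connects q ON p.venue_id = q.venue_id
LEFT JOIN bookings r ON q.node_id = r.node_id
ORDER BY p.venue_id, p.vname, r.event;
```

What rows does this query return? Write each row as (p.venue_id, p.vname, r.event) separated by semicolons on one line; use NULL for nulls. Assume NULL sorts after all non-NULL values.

(3, Forum, Expo); (4, HallA, NULL); (6, Dome, NULL); (7, Arena, Concert); (7, Arena, Expo); (8, HallA, Expo); (9, Forum, NULL)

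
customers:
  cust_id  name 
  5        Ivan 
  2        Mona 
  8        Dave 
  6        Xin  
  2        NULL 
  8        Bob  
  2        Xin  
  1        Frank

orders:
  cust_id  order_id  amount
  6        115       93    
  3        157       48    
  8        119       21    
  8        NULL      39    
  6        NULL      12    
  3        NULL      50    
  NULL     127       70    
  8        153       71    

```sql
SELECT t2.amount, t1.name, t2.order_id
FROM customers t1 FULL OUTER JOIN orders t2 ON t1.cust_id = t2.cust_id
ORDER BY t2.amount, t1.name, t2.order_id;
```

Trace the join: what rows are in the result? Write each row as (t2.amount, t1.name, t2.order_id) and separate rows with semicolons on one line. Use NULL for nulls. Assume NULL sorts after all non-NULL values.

FULL OUTER JOIN keeps every row from both sides; unmatched rows get NULL for the other side's columns.
Matching on t1.cust_id = t2.cust_id. A NULL in a compared column never satisfies the condition.
- t1[0] cust_id=5 → no match; kept with NULLs on the t2 side.
- t1[1] cust_id=2 → no match; kept with NULLs on the t2 side.
- t1[2] cust_id=8 → 3 match(es) in t2 → 3 row(s).
- t1[3] cust_id=6 → 2 match(es) in t2 → 2 row(s).
- t1[4] cust_id=2 → no match; kept with NULLs on the t2 side.
- t1[5] cust_id=8 → 3 match(es) in t2 → 3 row(s).
- t1[6] cust_id=2 → no match; kept with NULLs on the t2 side.
- t1[7] cust_id=1 → no match; kept with NULLs on the t2 side.
- 3 row(s) from t2 found no t1 partner → padded with NULL.

(12, Xin, NULL); (21, Bob, 119); (21, Dave, 119); (39, Bob, NULL); (39, Dave, NULL); (48, NULL, 157); (50, NULL, NULL); (70, NULL, 127); (71, Bob, 153); (71, Dave, 153); (93, Xin, 115); (NULL, Frank, NULL); (NULL, Ivan, NULL); (NULL, Mona, NULL); (NULL, Xin, NULL); (NULL, NULL, NULL)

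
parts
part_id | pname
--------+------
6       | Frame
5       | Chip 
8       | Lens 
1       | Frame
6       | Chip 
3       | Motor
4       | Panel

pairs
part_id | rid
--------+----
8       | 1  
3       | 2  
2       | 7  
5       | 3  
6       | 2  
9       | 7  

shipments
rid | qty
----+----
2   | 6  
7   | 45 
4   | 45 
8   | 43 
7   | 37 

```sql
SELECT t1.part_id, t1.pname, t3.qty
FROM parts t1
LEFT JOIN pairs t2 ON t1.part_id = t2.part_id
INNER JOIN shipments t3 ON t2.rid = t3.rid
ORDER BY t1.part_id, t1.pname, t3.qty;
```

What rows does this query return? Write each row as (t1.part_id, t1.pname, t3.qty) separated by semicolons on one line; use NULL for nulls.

(3, Motor, 6); (6, Chip, 6); (6, Frame, 6)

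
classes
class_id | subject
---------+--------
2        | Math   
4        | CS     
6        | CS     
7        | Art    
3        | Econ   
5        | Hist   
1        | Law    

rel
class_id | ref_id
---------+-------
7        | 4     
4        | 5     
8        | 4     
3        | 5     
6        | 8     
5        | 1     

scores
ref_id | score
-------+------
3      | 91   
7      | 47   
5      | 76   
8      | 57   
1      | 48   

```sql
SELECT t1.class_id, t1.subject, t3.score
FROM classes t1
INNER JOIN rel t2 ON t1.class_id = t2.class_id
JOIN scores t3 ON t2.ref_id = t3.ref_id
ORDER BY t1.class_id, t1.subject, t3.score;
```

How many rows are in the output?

4

Evaluate left to right. First `classes t1 INNER JOIN rel t2` on class_id: 5 row(s).
Then INNER JOIN `scores t3` on ref_id: keep only rows whose t2.ref_id appears in t3.
Result: 4 row(s).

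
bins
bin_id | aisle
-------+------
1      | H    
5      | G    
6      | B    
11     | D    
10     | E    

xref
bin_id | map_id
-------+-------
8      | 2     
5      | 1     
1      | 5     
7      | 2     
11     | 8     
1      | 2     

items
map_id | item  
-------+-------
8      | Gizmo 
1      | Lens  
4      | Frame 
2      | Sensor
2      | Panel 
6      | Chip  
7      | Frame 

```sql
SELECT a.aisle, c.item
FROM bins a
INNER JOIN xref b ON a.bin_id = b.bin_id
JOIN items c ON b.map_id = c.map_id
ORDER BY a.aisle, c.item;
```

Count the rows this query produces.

4

Evaluate left to right. First `bins a INNER JOIN xref b` on bin_id: 4 row(s).
Then INNER JOIN `items c` on map_id: keep only rows whose b.map_id appears in c.
Result: 4 row(s).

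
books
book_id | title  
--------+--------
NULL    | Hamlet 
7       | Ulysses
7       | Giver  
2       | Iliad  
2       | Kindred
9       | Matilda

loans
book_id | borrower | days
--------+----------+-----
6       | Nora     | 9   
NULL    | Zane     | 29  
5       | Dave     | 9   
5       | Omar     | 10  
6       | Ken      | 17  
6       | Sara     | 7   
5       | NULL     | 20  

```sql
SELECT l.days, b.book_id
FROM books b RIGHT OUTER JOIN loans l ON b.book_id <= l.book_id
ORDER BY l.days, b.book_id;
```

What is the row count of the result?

13

RIGHT JOIN keeps every row from `loans`; unmatched rows get NULL for `books`'s columns.
Matching on b.book_id <= l.book_id. A NULL in a compared column never satisfies the condition.
- b row (book_id=NULL): no match.
- b row (book_id=7): no match.
- b row (book_id=7): no match.
- b row (book_id=2): matches 6 l row(s) → 6 output row(s).
- b row (book_id=2): matches 6 l row(s) → 6 output row(s).
- b row (book_id=9): no match.
- 1 l row(s) had no b match → kept, b columns NULL.
Total: 12 matched + 1 padded = 13 rows.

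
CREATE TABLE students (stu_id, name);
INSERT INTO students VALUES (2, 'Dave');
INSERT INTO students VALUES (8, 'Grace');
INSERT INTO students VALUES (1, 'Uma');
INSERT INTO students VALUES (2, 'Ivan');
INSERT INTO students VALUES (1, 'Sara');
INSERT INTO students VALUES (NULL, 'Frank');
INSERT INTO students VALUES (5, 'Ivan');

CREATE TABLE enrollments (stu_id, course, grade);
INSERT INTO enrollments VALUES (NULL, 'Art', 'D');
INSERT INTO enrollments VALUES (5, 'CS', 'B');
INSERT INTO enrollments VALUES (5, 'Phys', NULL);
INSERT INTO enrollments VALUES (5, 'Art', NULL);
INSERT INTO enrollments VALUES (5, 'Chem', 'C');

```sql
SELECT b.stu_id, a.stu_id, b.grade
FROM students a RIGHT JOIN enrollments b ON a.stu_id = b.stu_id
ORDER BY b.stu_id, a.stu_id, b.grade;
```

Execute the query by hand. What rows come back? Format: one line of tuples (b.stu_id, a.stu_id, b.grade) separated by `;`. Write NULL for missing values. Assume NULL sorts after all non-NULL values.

(5, 5, B); (5, 5, C); (5, 5, NULL); (5, 5, NULL); (NULL, NULL, D)

RIGHT JOIN keeps every row from `enrollments`; unmatched rows get NULL for `students`'s columns.
Matching on a.stu_id = b.stu_id. A NULL in a compared column never satisfies the condition.
Matched pairs: 4; unmatched b rows kept: 1.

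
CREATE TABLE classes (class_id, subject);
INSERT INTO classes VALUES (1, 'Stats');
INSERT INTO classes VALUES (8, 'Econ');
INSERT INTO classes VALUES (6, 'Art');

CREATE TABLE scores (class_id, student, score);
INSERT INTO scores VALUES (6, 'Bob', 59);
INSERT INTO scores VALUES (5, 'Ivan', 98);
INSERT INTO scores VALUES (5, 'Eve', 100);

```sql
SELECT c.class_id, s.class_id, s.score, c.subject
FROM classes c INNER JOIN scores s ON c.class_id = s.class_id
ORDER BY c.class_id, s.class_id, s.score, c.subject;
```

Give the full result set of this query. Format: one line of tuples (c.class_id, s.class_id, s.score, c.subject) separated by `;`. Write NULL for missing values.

(6, 6, 59, Art)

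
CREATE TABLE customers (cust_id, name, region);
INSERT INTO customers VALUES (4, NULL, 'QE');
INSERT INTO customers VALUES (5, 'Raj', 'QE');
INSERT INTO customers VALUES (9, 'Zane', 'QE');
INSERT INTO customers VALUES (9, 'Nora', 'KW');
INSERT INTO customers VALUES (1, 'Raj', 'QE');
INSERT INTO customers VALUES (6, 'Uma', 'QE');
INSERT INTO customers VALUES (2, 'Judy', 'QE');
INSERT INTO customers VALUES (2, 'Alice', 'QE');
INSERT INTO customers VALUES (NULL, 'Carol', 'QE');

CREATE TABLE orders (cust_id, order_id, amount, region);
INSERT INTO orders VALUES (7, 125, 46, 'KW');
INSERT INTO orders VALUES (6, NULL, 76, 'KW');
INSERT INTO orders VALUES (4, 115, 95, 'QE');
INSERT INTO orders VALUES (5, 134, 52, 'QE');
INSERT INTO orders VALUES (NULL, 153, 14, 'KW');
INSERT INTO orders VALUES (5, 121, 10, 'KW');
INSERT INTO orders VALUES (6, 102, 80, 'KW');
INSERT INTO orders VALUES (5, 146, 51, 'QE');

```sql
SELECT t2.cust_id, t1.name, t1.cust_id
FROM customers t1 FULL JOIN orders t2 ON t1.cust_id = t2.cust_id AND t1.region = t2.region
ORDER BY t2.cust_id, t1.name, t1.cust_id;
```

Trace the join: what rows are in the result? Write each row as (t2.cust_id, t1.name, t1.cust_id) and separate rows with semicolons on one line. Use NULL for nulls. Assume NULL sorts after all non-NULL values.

(4, NULL, 4); (5, Raj, 5); (5, Raj, 5); (5, NULL, NULL); (6, NULL, NULL); (6, NULL, NULL); (7, NULL, NULL); (NULL, Alice, 2); (NULL, Carol, NULL); (NULL, Judy, 2); (NULL, Nora, 9); (NULL, Raj, 1); (NULL, Uma, 6); (NULL, Zane, 9); (NULL, NULL, NULL)

FULL OUTER JOIN keeps every row from both sides; unmatched rows get NULL for the other side's columns.
Matching on t1.cust_id = t2.cust_id AND t1.region = t2.region. A NULL in a compared column never satisfies the condition.
- cust_id=4, region=QE: 1 matching t2 row(s), so 1 row(s) emitted.
- cust_id=5, region=QE: 2 matching t2 row(s), so 2 row(s) emitted.
- cust_id=9, region=QE: no t2 row matches, row kept with t2 columns NULL.
- cust_id=9, region=KW: no t2 row matches, row kept with t2 columns NULL.
- cust_id=1, region=QE: no t2 row matches, row kept with t2 columns NULL.
- cust_id=6, region=QE: no t2 row matches, row kept with t2 columns NULL.
- cust_id=2, region=QE: no t2 row matches, row kept with t2 columns NULL.
- cust_id=2, region=QE: no t2 row matches, row kept with t2 columns NULL.
- cust_id=NULL, region=QE: no t2 row matches, row kept with t2 columns NULL.
- plus 5 unmatched t2 row(s), each kept with NULL t1 columns.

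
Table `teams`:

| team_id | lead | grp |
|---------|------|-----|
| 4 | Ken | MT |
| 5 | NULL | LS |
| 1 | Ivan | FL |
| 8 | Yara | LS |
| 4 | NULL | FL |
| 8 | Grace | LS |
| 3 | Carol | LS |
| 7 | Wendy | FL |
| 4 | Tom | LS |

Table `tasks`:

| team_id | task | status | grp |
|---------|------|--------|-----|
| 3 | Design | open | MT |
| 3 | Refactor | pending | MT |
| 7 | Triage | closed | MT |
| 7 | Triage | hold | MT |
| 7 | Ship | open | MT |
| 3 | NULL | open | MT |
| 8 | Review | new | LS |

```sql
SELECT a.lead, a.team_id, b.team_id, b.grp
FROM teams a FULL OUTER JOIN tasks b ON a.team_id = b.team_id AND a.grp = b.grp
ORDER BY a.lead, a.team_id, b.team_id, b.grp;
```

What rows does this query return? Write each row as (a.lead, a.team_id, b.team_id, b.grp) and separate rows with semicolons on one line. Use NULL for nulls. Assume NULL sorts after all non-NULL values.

(Carol, 3, NULL, NULL); (Grace, 8, 8, LS); (Ivan, 1, NULL, NULL); (Ken, 4, NULL, NULL); (Tom, 4, NULL, NULL); (Wendy, 7, NULL, NULL); (Yara, 8, 8, LS); (NULL, 4, NULL, NULL); (NULL, 5, NULL, NULL); (NULL, NULL, 3, MT); (NULL, NULL, 3, MT); (NULL, NULL, 3, MT); (NULL, NULL, 7, MT); (NULL, NULL, 7, MT); (NULL, NULL, 7, MT)

FULL OUTER JOIN keeps every row from both sides; unmatched rows get NULL for the other side's columns.
Matching on a.team_id = b.team_id AND a.grp = b.grp.
Matched pairs: 2; unmatched a rows kept: 7; unmatched b rows kept: 6.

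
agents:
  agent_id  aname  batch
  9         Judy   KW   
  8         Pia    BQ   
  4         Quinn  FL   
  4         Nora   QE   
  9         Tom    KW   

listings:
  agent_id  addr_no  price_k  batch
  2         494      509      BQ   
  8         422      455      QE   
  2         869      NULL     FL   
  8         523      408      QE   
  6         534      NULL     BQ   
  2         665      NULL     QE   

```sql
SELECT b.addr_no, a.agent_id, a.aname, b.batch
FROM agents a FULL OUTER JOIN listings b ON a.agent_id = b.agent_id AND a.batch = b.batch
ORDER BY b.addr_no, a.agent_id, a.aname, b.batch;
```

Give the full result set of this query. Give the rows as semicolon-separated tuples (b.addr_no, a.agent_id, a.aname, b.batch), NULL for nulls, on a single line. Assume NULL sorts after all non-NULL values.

(422, NULL, NULL, QE); (494, NULL, NULL, BQ); (523, NULL, NULL, QE); (534, NULL, NULL, BQ); (665, NULL, NULL, QE); (869, NULL, NULL, FL); (NULL, 4, Nora, NULL); (NULL, 4, Quinn, NULL); (NULL, 8, Pia, NULL); (NULL, 9, Judy, NULL); (NULL, 9, Tom, NULL)

FULL OUTER JOIN keeps every row from both sides; unmatched rows get NULL for the other side's columns.
Matching on a.agent_id = b.agent_id AND a.batch = b.batch.
- a row (agent_id=9, batch=KW): no match → kept, b columns NULL.
- a row (agent_id=8, batch=BQ): no match → kept, b columns NULL.
- a row (agent_id=4, batch=FL): no match → kept, b columns NULL.
- a row (agent_id=4, batch=QE): no match → kept, b columns NULL.
- a row (agent_id=9, batch=KW): no match → kept, b columns NULL.
- 6 row(s) from b found no a partner → padded with NULL.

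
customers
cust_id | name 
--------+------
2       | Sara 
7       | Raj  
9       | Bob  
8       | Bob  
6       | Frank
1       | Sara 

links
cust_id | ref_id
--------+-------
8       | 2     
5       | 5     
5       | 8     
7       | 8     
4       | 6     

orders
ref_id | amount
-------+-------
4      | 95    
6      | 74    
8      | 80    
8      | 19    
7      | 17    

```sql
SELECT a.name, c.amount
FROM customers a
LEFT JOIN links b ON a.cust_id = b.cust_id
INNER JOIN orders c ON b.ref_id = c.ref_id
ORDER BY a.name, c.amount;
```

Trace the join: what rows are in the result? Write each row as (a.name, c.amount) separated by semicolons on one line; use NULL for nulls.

(Raj, 19); (Raj, 80)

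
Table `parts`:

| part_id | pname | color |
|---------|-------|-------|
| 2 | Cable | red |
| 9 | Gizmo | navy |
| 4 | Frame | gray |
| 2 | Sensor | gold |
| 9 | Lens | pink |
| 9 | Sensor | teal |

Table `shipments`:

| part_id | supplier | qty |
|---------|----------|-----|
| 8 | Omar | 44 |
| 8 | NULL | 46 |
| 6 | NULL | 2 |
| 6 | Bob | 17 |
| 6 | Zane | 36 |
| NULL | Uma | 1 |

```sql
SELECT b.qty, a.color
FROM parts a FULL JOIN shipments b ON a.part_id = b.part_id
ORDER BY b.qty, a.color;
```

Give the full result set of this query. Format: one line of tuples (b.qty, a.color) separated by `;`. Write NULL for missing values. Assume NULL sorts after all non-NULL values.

(1, NULL); (2, NULL); (17, NULL); (36, NULL); (44, NULL); (46, NULL); (NULL, gold); (NULL, gray); (NULL, navy); (NULL, pink); (NULL, red); (NULL, teal)

FULL OUTER JOIN keeps every row from both sides; unmatched rows get NULL for the other side's columns.
Matching on a.part_id = b.part_id. A NULL in a compared column never satisfies the condition.
- part_id=2: no b row matches, row kept with b columns NULL.
- part_id=9: no b row matches, row kept with b columns NULL.
- part_id=4: no b row matches, row kept with b columns NULL.
- part_id=2: no b row matches, row kept with b columns NULL.
- part_id=9: no b row matches, row kept with b columns NULL.
- part_id=9: no b row matches, row kept with b columns NULL.
- plus 6 unmatched b row(s), each kept with NULL a columns.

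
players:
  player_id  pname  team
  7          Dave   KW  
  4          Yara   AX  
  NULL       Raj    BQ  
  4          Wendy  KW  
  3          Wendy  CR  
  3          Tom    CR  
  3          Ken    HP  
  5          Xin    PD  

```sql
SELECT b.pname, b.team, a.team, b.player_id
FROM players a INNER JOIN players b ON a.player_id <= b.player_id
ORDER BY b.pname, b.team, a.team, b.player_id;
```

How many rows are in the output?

INNER JOIN keeps only pairs where the ON condition holds.
Matching on a.player_id <= b.player_id. A NULL in a compared column never satisfies the condition.
Matched pairs: 32.
Total: 32 rows.

32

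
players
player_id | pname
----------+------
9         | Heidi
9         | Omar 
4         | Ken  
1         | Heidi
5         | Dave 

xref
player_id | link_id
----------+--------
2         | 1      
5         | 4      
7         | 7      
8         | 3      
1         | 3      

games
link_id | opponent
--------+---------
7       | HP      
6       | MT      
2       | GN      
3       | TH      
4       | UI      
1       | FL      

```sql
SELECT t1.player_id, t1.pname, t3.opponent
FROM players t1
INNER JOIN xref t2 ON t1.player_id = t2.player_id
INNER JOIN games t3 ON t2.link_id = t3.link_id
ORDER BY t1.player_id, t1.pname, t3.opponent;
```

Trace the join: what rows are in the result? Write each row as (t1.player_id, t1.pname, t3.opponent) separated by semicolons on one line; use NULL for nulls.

(1, Heidi, TH); (5, Dave, UI)

Joins associate left-to-right: players INNER JOIN xref on player_id gives 2 intermediate row(s).
Then INNER JOIN `games t3` on link_id: keep only rows whose t2.link_id appears in t3.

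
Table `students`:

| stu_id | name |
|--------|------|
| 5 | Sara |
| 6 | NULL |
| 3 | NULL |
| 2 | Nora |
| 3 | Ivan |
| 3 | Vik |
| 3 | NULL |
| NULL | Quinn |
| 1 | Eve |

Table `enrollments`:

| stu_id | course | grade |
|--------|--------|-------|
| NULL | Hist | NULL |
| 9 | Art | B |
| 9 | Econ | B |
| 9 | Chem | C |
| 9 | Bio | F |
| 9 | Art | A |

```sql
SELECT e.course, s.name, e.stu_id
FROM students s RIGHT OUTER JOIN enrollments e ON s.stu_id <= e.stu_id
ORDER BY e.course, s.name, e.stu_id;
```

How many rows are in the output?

41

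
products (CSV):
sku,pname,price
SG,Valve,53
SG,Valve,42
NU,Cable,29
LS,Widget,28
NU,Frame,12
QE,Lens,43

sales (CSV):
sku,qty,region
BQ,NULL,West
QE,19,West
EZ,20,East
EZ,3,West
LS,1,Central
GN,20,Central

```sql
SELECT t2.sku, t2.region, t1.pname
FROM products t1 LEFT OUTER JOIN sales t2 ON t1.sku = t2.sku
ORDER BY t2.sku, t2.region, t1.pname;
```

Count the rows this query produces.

6

LEFT JOIN keeps every row from `products`; unmatched rows get NULL for `sales`'s columns.
Matching on t1.sku = t2.sku.
- t1 row (sku=SG): no match → kept, t2 columns NULL.
- t1 row (sku=SG): no match → kept, t2 columns NULL.
- t1 row (sku=NU): no match → kept, t2 columns NULL.
- t1 row (sku=LS): matches 1 t2 row(s) → 1 output row(s).
- t1 row (sku=NU): no match → kept, t2 columns NULL.
- t1 row (sku=QE): matches 1 t2 row(s) → 1 output row(s).
Total: 2 matched + 4 padded = 6 rows.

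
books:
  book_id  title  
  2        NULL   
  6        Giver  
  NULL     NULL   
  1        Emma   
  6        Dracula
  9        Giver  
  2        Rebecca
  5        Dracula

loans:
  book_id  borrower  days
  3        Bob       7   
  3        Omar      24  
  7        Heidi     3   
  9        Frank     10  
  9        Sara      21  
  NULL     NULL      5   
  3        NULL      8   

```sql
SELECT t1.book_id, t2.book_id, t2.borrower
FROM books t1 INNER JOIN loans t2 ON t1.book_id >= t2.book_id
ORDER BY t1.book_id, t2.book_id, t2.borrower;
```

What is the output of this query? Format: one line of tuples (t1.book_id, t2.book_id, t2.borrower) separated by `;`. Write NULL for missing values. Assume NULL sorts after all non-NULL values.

(5, 3, Bob); (5, 3, Omar); (5, 3, NULL); (6, 3, Bob); (6, 3, Bob); (6, 3, Omar); (6, 3, Omar); (6, 3, NULL); (6, 3, NULL); (9, 3, Bob); (9, 3, Omar); (9, 3, NULL); (9, 7, Heidi); (9, 9, Frank); (9, 9, Sara)

INNER JOIN keeps only pairs where the ON condition holds.
Matching on t1.book_id >= t2.book_id. A NULL in a compared column never satisfies the condition.
- t1 row (book_id=2): no match → dropped.
- t1 row (book_id=6): matches 3 t2 row(s) → 3 output row(s).
- t1 row (book_id=NULL): no match → dropped.
- t1 row (book_id=1): no match → dropped.
- t1 row (book_id=6): matches 3 t2 row(s) → 3 output row(s).
- t1 row (book_id=9): matches 6 t2 row(s) → 6 output row(s).
- t1 row (book_id=2): no match → dropped.
- t1 row (book_id=5): matches 3 t2 row(s) → 3 output row(s).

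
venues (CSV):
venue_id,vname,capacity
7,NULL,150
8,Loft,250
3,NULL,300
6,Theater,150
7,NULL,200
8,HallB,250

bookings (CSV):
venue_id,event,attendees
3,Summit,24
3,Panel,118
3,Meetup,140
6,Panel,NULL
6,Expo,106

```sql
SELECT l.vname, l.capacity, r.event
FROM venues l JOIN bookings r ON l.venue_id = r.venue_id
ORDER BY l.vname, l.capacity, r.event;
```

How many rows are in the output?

5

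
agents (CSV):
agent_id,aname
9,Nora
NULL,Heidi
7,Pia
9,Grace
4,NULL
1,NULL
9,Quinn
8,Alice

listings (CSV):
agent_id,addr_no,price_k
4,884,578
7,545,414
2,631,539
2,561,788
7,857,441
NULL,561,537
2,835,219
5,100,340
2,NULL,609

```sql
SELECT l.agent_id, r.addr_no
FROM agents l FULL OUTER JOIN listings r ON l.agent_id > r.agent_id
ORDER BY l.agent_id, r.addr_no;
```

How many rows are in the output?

FULL OUTER JOIN keeps every row from both sides; unmatched rows get NULL for the other side's columns.
Matching on l.agent_id > r.agent_id. A NULL in a compared column never satisfies the condition.
- l[0] agent_id=9 → 8 match(es) in r → 8 row(s).
- l[1] agent_id=NULL → no match; kept with NULLs on the r side.
- l[2] agent_id=7 → 6 match(es) in r → 6 row(s).
- l[3] agent_id=9 → 8 match(es) in r → 8 row(s).
- l[4] agent_id=4 → 4 match(es) in r → 4 row(s).
- l[5] agent_id=1 → no match; kept with NULLs on the r side.
- l[6] agent_id=9 → 8 match(es) in r → 8 row(s).
- l[7] agent_id=8 → 8 match(es) in r → 8 row(s).
- 1 r row(s) had no l match → kept, l columns NULL.
Total: 42 matched + 3 padded = 45 rows.

45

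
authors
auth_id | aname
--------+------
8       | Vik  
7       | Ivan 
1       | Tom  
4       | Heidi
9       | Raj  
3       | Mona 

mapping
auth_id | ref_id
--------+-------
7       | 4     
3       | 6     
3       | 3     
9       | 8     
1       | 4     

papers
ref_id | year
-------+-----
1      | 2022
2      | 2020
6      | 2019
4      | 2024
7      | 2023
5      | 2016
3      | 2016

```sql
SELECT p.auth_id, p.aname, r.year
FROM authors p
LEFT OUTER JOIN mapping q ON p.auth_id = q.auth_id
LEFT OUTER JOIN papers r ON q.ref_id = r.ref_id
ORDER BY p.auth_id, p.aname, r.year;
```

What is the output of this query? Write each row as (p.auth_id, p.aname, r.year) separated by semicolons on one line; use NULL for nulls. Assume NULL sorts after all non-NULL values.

Evaluate left to right. First `authors p LEFT JOIN mapping q` on auth_id: 7 row(s).
Then LEFT JOIN `papers r` on ref_id: each of those 7 rows is kept; rows whose q.ref_id has no match in r get NULL for r's columns.

(1, Tom, 2024); (3, Mona, 2016); (3, Mona, 2019); (4, Heidi, NULL); (7, Ivan, 2024); (8, Vik, NULL); (9, Raj, NULL)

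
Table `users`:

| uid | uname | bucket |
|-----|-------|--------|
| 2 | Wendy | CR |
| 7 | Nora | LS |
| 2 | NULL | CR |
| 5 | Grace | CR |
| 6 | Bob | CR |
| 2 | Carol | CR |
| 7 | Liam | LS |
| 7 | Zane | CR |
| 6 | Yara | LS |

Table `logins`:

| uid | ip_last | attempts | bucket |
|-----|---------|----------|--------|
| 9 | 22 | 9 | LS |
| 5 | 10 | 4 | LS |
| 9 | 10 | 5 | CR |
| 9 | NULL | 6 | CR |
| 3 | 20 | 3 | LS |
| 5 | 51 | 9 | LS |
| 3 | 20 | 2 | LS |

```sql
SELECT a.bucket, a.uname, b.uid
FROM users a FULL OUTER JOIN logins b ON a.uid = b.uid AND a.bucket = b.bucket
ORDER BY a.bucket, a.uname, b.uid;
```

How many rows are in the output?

FULL OUTER JOIN keeps every row from both sides; unmatched rows get NULL for the other side's columns.
Matching on a.uid = b.uid AND a.bucket = b.bucket.
- a[0] uid=2, bucket=CR → no match; kept with NULLs on the b side.
- a[1] uid=7, bucket=LS → no match; kept with NULLs on the b side.
- a[2] uid=2, bucket=CR → no match; kept with NULLs on the b side.
- a[3] uid=5, bucket=CR → no match; kept with NULLs on the b side.
- a[4] uid=6, bucket=CR → no match; kept with NULLs on the b side.
- a[5] uid=2, bucket=CR → no match; kept with NULLs on the b side.
- a[6] uid=7, bucket=LS → no match; kept with NULLs on the b side.
- a[7] uid=7, bucket=CR → no match; kept with NULLs on the b side.
- a[8] uid=6, bucket=LS → no match; kept with NULLs on the b side.
- 7 row(s) from b found no a partner → padded with NULL.
Total: 0 matched + 16 padded = 16 rows.

16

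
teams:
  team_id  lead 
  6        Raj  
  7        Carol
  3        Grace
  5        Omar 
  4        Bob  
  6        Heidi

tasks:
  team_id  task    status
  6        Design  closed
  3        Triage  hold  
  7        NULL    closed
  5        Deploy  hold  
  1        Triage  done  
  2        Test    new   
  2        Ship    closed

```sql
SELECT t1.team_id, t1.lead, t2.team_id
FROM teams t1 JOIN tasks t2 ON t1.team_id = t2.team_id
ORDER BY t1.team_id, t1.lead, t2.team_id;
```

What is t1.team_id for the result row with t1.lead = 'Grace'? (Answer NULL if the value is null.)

INNER JOIN keeps only pairs where the ON condition holds.
Matching on t1.team_id = t2.team_id.
- t1[0] team_id=6 → 1 match(es) in t2 → 1 row(s).
- t1[1] team_id=7 → 1 match(es) in t2 → 1 row(s).
- t1[2] team_id=3 → 1 match(es) in t2 → 1 row(s).
- t1[3] team_id=5 → 1 match(es) in t2 → 1 row(s).
- t1[4] team_id=4 → no match; dropped.
- t1[5] team_id=6 → 1 match(es) in t2 → 1 row(s).

3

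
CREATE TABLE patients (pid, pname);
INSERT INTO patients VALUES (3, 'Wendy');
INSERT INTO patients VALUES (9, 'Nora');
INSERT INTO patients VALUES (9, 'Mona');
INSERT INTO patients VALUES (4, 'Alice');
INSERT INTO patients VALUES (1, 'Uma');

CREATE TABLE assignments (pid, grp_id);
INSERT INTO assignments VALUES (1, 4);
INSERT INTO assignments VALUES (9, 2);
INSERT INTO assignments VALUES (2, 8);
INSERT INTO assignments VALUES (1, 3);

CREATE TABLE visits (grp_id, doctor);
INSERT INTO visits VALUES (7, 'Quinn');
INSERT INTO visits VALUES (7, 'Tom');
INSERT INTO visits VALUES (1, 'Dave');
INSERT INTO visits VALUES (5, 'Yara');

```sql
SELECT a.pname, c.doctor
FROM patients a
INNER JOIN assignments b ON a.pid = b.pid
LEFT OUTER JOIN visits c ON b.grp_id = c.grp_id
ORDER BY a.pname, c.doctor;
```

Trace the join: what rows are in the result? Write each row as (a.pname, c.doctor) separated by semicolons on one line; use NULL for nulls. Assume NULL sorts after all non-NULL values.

Joins associate left-to-right: patients INNER JOIN assignments on pid gives 4 intermediate row(s).
Then LEFT JOIN `visits c` on grp_id: each of those 4 rows is kept; rows whose b.grp_id has no match in c get NULL for c's columns.

(Mona, NULL); (Nora, NULL); (Uma, NULL); (Uma, NULL)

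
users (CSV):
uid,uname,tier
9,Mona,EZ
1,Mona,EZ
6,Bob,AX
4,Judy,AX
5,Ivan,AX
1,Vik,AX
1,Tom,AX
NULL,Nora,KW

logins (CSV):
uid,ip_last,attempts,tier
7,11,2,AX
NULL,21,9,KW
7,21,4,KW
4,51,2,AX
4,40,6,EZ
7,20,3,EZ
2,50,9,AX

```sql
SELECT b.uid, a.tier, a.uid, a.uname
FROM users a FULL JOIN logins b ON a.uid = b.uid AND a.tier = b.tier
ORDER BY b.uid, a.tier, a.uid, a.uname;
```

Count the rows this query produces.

14

FULL OUTER JOIN keeps every row from both sides; unmatched rows get NULL for the other side's columns.
Matching on a.uid = b.uid AND a.tier = b.tier. A NULL in a compared column never satisfies the condition.
- a row (uid=9, tier=EZ): no match → kept, b columns NULL.
- a row (uid=1, tier=EZ): no match → kept, b columns NULL.
- a row (uid=6, tier=AX): no match → kept, b columns NULL.
- a row (uid=4, tier=AX): matches 1 b row(s) → 1 output row(s).
- a row (uid=5, tier=AX): no match → kept, b columns NULL.
- a row (uid=1, tier=AX): no match → kept, b columns NULL.
- a row (uid=1, tier=AX): no match → kept, b columns NULL.
- a row (uid=NULL, tier=KW): no match → kept, b columns NULL.
- 6 row(s) from b found no a partner → padded with NULL.
Total: 1 matched + 13 padded = 14 rows.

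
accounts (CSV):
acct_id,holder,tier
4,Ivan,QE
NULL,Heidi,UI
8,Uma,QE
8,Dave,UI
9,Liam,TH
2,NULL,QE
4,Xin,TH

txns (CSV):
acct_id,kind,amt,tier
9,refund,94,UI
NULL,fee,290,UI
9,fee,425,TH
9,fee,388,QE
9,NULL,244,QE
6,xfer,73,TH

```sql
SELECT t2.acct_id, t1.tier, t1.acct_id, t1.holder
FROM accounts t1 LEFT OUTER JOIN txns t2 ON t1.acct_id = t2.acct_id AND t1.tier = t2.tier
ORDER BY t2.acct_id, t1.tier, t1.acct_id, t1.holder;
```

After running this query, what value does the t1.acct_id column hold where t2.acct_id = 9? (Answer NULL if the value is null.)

9

LEFT JOIN keeps every row from `accounts`; unmatched rows get NULL for `txns`'s columns.
Matching on t1.acct_id = t2.acct_id AND t1.tier = t2.tier. A NULL in a compared column never satisfies the condition.
Matched pairs: 1; unmatched t1 rows kept: 6.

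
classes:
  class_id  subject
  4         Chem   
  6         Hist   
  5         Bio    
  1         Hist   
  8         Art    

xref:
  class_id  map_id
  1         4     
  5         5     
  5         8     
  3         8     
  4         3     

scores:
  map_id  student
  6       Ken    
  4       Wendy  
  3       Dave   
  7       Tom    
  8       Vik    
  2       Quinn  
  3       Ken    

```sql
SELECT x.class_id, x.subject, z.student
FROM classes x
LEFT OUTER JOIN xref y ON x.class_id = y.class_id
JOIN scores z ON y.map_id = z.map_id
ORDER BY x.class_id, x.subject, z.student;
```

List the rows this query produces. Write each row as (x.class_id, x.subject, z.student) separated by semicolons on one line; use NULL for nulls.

Evaluate left to right. First `classes x LEFT JOIN xref y` on class_id: 6 row(s).
Then INNER JOIN `scores z` on map_id: keep only rows whose y.map_id appears in z.

(1, Hist, Wendy); (4, Chem, Dave); (4, Chem, Ken); (5, Bio, Vik)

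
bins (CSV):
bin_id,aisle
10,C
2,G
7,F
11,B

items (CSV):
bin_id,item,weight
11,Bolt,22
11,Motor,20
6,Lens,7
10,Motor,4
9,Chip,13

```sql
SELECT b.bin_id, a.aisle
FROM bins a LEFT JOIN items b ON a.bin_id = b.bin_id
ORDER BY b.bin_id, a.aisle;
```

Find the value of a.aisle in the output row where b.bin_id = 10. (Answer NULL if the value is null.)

C

LEFT JOIN keeps every row from `bins`; unmatched rows get NULL for `items`'s columns.
Matching on a.bin_id = b.bin_id.
- a row (bin_id=10): matches 1 b row(s) → 1 output row(s).
- a row (bin_id=2): no match → kept, b columns NULL.
- a row (bin_id=7): no match → kept, b columns NULL.
- a row (bin_id=11): matches 2 b row(s) → 2 output row(s).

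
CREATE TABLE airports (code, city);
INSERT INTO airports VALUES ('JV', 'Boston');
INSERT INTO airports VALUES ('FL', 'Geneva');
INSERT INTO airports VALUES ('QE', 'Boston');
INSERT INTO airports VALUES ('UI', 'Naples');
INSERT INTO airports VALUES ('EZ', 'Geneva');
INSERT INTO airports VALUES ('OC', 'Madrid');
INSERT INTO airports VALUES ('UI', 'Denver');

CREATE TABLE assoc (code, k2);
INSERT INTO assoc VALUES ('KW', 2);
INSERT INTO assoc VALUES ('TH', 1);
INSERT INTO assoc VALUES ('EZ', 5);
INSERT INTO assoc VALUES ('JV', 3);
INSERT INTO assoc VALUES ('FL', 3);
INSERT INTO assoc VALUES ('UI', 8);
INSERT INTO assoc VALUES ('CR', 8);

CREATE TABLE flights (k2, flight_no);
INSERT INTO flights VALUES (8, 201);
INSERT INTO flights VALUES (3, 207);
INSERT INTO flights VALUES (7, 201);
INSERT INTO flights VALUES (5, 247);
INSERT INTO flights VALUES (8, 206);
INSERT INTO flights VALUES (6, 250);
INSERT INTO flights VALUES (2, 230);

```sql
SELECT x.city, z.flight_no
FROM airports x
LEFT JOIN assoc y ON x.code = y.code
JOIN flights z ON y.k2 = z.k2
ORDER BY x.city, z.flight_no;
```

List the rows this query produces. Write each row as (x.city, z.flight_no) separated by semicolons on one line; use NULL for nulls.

(Boston, 207); (Denver, 201); (Denver, 206); (Geneva, 207); (Geneva, 247); (Naples, 201); (Naples, 206)

Evaluate left to right. First `airports x LEFT JOIN assoc y` on code: 7 row(s).
Then INNER JOIN `flights z` on k2: keep only rows whose y.k2 appears in z.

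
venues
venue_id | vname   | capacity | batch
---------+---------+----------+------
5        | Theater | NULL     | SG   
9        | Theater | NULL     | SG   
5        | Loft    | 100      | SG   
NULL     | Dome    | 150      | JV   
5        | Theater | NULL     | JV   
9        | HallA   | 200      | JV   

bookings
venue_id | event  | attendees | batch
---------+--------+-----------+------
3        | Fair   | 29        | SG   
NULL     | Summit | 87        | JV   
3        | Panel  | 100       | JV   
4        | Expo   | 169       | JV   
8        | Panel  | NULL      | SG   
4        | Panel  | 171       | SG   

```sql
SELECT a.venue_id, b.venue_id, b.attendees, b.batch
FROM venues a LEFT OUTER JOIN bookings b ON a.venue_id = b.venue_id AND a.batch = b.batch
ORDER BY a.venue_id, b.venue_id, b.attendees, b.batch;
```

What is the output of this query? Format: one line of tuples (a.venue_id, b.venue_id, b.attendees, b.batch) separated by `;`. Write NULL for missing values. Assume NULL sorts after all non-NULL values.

LEFT JOIN keeps every row from `venues`; unmatched rows get NULL for `bookings`'s columns.
Matching on a.venue_id = b.venue_id AND a.batch = b.batch. A NULL in a compared column never satisfies the condition.
Matched pairs: 0; unmatched a rows kept: 6.

(5, NULL, NULL, NULL); (5, NULL, NULL, NULL); (5, NULL, NULL, NULL); (9, NULL, NULL, NULL); (9, NULL, NULL, NULL); (NULL, NULL, NULL, NULL)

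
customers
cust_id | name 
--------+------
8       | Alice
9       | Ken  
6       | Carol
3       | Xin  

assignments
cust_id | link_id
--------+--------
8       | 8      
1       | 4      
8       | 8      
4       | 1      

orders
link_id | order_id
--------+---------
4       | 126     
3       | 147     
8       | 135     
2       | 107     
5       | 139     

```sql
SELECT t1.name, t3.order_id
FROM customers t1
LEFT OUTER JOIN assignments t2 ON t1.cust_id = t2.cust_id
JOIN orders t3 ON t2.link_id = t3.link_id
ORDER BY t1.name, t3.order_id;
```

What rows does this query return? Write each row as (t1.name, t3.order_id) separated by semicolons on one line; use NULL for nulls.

(Alice, 135); (Alice, 135)

Evaluate left to right. First `customers t1 LEFT JOIN assignments t2` on cust_id: 5 row(s).
Then INNER JOIN `orders t3` on link_id: keep only rows whose t2.link_id appears in t3.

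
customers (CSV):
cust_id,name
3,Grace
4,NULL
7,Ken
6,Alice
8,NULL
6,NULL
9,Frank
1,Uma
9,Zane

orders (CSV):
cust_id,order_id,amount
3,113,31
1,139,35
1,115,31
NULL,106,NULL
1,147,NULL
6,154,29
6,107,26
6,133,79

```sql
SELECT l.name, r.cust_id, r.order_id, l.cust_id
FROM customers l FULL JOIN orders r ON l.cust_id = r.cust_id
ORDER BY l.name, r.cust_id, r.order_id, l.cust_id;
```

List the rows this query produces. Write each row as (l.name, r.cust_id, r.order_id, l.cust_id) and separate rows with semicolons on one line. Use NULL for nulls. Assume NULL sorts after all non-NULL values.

(Alice, 6, 107, 6); (Alice, 6, 133, 6); (Alice, 6, 154, 6); (Frank, NULL, NULL, 9); (Grace, 3, 113, 3); (Ken, NULL, NULL, 7); (Uma, 1, 115, 1); (Uma, 1, 139, 1); (Uma, 1, 147, 1); (Zane, NULL, NULL, 9); (NULL, 6, 107, 6); (NULL, 6, 133, 6); (NULL, 6, 154, 6); (NULL, NULL, 106, NULL); (NULL, NULL, NULL, 4); (NULL, NULL, NULL, 8)

FULL OUTER JOIN keeps every row from both sides; unmatched rows get NULL for the other side's columns.
Matching on l.cust_id = r.cust_id. A NULL in a compared column never satisfies the condition.
- l row (cust_id=3): matches 1 r row(s) → 1 output row(s).
- l row (cust_id=4): no match → kept, r columns NULL.
- l row (cust_id=7): no match → kept, r columns NULL.
- l row (cust_id=6): matches 3 r row(s) → 3 output row(s).
- l row (cust_id=8): no match → kept, r columns NULL.
- l row (cust_id=6): matches 3 r row(s) → 3 output row(s).
- l row (cust_id=9): no match → kept, r columns NULL.
- l row (cust_id=1): matches 3 r row(s) → 3 output row(s).
- l row (cust_id=9): no match → kept, r columns NULL.
- plus 1 unmatched r row(s), each kept with NULL l columns.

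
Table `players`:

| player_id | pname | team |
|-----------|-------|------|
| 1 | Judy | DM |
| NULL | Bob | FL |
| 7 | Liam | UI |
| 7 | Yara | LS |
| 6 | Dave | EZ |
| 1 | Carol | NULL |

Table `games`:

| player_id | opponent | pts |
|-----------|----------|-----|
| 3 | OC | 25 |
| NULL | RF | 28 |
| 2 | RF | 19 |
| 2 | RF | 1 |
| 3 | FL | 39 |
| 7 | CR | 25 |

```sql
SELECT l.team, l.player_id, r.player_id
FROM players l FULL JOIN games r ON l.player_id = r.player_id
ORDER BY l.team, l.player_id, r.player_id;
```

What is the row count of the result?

11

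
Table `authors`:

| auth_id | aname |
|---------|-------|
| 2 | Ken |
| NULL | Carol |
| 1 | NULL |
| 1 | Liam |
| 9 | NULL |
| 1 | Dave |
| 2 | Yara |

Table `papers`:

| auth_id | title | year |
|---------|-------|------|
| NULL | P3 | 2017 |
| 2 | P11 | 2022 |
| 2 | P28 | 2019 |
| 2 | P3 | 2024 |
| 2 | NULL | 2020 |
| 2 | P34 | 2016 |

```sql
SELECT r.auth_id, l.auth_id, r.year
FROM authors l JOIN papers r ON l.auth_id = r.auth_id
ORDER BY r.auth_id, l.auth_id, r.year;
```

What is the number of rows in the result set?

INNER JOIN keeps only pairs where the ON condition holds.
Matching on l.auth_id = r.auth_id. A NULL in a compared column never satisfies the condition.
Matched pairs: 10.
Total: 10 rows.

10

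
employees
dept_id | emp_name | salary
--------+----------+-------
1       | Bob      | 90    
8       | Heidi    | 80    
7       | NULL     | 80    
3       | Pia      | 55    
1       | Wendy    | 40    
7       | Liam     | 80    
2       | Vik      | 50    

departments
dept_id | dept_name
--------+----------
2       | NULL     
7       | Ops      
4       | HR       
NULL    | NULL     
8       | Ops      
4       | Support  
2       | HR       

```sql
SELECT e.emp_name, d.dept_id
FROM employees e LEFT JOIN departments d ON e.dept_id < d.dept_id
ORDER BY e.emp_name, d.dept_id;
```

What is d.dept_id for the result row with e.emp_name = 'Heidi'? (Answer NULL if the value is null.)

NULL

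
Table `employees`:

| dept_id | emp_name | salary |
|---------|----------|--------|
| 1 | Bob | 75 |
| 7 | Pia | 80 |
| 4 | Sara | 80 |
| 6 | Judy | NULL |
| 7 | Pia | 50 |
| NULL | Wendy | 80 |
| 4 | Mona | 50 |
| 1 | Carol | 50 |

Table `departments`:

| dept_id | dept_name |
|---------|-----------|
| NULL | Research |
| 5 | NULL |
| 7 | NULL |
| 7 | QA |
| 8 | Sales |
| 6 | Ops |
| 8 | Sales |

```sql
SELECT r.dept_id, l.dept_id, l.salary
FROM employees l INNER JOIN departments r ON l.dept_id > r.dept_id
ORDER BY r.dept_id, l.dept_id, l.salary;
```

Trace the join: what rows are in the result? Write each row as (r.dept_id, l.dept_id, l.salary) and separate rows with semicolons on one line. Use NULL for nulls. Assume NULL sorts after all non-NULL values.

INNER JOIN keeps only pairs where the ON condition holds.
Matching on l.dept_id > r.dept_id. A NULL in a compared column never satisfies the condition.
Matched pairs: 5.

(5, 6, NULL); (5, 7, 50); (5, 7, 80); (6, 7, 50); (6, 7, 80)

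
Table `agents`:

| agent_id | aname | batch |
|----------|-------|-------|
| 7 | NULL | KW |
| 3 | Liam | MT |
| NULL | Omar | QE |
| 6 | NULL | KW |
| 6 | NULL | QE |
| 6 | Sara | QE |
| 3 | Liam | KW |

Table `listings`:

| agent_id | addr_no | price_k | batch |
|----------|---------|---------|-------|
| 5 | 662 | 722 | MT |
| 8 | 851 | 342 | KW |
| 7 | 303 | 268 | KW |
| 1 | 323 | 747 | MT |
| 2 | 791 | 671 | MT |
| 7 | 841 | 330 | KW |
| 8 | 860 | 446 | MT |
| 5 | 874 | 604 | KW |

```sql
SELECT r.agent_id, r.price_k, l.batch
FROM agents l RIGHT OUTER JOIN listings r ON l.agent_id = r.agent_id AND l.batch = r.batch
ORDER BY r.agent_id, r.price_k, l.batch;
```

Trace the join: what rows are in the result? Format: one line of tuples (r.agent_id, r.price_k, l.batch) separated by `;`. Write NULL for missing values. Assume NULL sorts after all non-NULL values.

(1, 747, NULL); (2, 671, NULL); (5, 604, NULL); (5, 722, NULL); (7, 268, KW); (7, 330, KW); (8, 342, NULL); (8, 446, NULL)

RIGHT JOIN keeps every row from `listings`; unmatched rows get NULL for `agents`'s columns.
Matching on l.agent_id = r.agent_id AND l.batch = r.batch. A NULL in a compared column never satisfies the condition.
Matched pairs: 2; unmatched r rows kept: 6.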